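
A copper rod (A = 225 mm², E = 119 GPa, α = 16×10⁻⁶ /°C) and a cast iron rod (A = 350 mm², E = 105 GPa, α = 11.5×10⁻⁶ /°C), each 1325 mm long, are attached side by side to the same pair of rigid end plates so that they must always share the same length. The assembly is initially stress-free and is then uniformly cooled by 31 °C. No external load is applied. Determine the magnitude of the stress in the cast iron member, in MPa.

Equilibrium of a rigid end plate with no external load gives equal and opposite internal forces ±P in the two members. Since α_{copper} > α_{cast iron}, cooling drives the copper into tension and the cast iron into compression.
Compatibility of the two members (thermal + elastic change equal): (α₁ − α₂)ΔT = P·[1/(A₁E₁) + 1/(A₂E₂)].
|α₁ − α₂|·ΔT = 4.5×10⁻⁶ × 31 = 0.0001395.
1/(A₁E₁) + 1/(A₂E₂) = 1/(225×119×10³) + 1/(350×105×10³) = 6.456×10⁻⁸ N⁻¹.
So P = 0.0001395 / 6.456×10⁻⁸ = 2.161 kN.
σ_{cast iron} = P/A₂ = 2161/350 = 6.174 MPa, compressive.

σ ≈ 6.17 MPa (compressive)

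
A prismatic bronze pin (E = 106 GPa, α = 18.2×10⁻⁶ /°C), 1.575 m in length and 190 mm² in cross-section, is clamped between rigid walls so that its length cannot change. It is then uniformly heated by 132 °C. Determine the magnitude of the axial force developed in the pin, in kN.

P ≈ 48.4 kN (compressive)

With zero net strain, σ = E·αΔT = 106 GPa × 18.2×10⁻⁶ × 132 = 254.7 MPa.
P = AEαΔT = 190 × 106×10³ × 18.2×10⁻⁶ × 132 = 48.38 kN (compressive).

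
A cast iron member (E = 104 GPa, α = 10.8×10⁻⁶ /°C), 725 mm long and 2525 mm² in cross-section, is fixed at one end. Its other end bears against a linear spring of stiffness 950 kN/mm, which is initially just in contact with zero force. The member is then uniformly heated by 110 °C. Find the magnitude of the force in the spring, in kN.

P ≈ 226 kN

Free thermal expansion: δ_free = αΔT L = 10.8×10⁻⁶ × 110 × 725 = 0.8613 mm.
Let P be the compressive force at the spring. The member shortens elastically by PL/(AE) and the spring compresses by P/k; together these equal δ_free.
P [ L/(AE) + 1/k ] = δ_free → P [ 725/(2525×104×10³) + 1/(950×10³) ] = 0.8613.
P = 0.8613 / 3.813×10⁻⁶ = 225900 N.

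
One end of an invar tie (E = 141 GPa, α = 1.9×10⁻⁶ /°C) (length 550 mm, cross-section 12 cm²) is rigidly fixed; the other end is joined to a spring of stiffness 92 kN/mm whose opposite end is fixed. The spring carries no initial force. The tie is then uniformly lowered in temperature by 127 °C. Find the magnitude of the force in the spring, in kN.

Free thermal contraction: δ_free = αΔT L = 1.9×10⁻⁶ × 127 × 550 = 0.1327 mm.
Let P be the tensile force in the spring. The tie extends elastically by PL/(AE) and the spring stretches by P/k; together these equal δ_free.
So P = δ_free / [L/(AE) + 1/k] = 0.1327 / [ 550/(1200×141×10³) + 1/(92×10³) ].
P = 0.1327 / 1.412×10⁻⁵ = 9399 N.

P ≈ 9.4 kN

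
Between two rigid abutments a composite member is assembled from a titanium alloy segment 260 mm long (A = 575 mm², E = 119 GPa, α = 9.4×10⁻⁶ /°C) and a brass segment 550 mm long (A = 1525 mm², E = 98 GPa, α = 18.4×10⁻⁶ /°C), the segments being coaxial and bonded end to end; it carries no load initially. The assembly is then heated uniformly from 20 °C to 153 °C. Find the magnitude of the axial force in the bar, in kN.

If the supports were absent, the total length change would be Σ αᵢΔT Lᵢ = 9.4×10⁻⁶×133×260 + 18.4×10⁻⁶×133×550 = 1.671 mm.
The rigid supports impose zero overall length change; the single axial force P common to all segments must satisfy P Σ Lᵢ/(AᵢEᵢ) = δ_free.
The series flexibility is Σ Lᵢ/(AᵢEᵢ) = 260/(575×119×10³) + 550/(1525×98×10³) = 7.48×10⁻⁶ mm/N.
P = 1.671 / 7.48×10⁻⁶ = 223400 N = 223.4 kN, compressive.

P ≈ 223 kN (compressive)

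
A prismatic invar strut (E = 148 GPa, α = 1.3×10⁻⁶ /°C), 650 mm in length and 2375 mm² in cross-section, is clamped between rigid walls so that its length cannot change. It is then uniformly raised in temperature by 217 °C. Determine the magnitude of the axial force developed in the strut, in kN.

P ≈ 99.2 kN (compressive)

The ends cannot move, so σ = EαΔT = 148×10³ × 1.3×10⁻⁶ × 217 = 41.75 MPa.
Then P = σA = 41.75 × 2375 mm² = 99.16 kN, compressive.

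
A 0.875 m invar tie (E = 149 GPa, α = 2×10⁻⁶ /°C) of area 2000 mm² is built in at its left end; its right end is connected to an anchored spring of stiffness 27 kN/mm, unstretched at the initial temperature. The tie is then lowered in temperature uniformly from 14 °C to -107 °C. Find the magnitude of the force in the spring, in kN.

P ≈ 5.3 kN

Free thermal contraction: δ_free = αΔT L = 2×10⁻⁶ × 121 × 875 = 0.2117 mm.
With a force P in the spring, the elastic change of the tie is PL/(AE) and that of the spring is P/k; compatibility requires their sum to equal δ_free.
P [ L/(AE) + 1/k ] = δ_free → P [ 875/(2000×149×10³) + 1/(27×10³) ] = 0.2117.
P = 0.2117 / 3.997×10⁻⁵ = 5297 N.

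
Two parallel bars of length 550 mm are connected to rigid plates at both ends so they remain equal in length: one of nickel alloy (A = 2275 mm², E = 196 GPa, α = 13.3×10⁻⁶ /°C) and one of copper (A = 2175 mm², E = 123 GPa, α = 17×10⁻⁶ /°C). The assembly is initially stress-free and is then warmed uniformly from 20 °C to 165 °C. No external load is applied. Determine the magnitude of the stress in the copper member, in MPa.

Equilibrium of a rigid end plate with no external load gives equal and opposite internal forces ±P in the two members. Since α_{copper} > α_{nickel alloy}, heating drives the copper into compression and the nickel alloy into tension.
Equating the net (thermal + elastic) strains gives |α₁ − α₂|·ΔT = P·[1/(A₁E₁) + 1/(A₂E₂)].
|α₁ − α₂|·ΔT = 3.7×10⁻⁶ × 145 = 0.0005365.
1/(A₁E₁) + 1/(A₂E₂) = 1/(2275×196×10³) + 1/(2175×123×10³) = 5.981×10⁻⁹ N⁻¹.
So P = 0.0005365 / 5.981×10⁻⁹ = 89.71 kN.
σ_{copper} = P/A₂ = 89710/2175 = 41.24 MPa, compressive.

σ ≈ 41.2 MPa (compressive)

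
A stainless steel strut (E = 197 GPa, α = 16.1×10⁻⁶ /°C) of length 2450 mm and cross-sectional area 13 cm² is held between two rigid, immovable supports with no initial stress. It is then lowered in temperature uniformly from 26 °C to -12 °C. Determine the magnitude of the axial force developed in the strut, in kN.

P ≈ 157 kN (tensile)

Full restraint means ε = 0, so the stress is σ = EαΔT = 197×10³ × 16.1×10⁻⁶ × 38 = 120.5 MPa.
Then P = σA = 120.5 × 1300 mm² = 156.7 kN, tensile.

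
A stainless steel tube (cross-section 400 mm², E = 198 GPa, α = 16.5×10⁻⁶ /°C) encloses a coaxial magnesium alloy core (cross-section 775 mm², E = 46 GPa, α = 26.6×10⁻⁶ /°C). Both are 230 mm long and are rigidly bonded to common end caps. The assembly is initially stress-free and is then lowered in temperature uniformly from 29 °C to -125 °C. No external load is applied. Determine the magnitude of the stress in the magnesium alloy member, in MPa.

σ ≈ 49.3 MPa (tensile)

Equilibrium of a rigid end plate with no external load gives equal and opposite internal forces ±P in the two members. Since α_{magnesium alloy} > α_{stainless steel}, cooling drives the magnesium alloy into tension and the stainless steel into compression.
Equating the net (thermal + elastic) strains gives |α₁ − α₂|·ΔT = P·[1/(A₁E₁) + 1/(A₂E₂)].
|α₁ − α₂|·ΔT = 10.1×10⁻⁶ × 154 = 0.001555.
1/(A₁E₁) + 1/(A₂E₂) = 1/(400×198×10³) + 1/(775×46×10³) = 4.068×10⁻⁸ N⁻¹.
So P = 0.001555 / 4.068×10⁻⁸ = 38.24 kN.
σ_{magnesium alloy} = P/A₂ = 38240/775 = 49.34 MPa, tensile.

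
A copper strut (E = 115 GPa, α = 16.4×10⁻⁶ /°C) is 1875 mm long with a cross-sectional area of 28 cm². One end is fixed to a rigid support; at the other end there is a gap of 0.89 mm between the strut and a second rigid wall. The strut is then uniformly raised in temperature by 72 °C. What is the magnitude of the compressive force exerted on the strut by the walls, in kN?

Free thermal elongation = αΔT L = 16.4×10⁻⁶ × 72 × 1875 = 2.214 mm.
The gap closes (δ_free > 0.89 mm) and the wall then resists a further 2.214 − 0.89 = 1.324 mm of expansion.
That suppressed elongation corresponds to σ = E·Δ/L = 115×10³ × 1.324/1875 = 81.21 MPa.
P = σA = 81.21 × 2800 = 227.4 kN.

P ≈ 227 kN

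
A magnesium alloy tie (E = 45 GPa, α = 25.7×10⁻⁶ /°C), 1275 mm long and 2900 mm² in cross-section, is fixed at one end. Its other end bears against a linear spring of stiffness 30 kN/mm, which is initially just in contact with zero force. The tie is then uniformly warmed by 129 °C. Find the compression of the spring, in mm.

δ ≈ 3.27 mm

If the spring were absent the tie would lengthen by αΔT L = 25.7×10⁻⁶ × 129 × 1275 = 4.227 mm.
With a force P in the spring, the elastic change of the tie is PL/(AE) and that of the spring is P/k; compatibility requires their sum to equal δ_free.
P [ L/(AE) + 1/k ] = δ_free → P [ 1275/(2900×45×10³) + 1/(30×10³) ] = 4.227.
P = 4.227 / 4.31×10⁻⁵ = 98070 N.
Spring compression = P/k = 98070/(30×10³) = 3.269 mm.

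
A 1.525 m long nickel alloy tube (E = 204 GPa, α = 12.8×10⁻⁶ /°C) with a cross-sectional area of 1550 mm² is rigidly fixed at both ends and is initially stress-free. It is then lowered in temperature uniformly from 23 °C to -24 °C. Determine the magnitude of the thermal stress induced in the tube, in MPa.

σ ≈ 123 MPa (tensile)

The supports are rigid, so the total axial strain is zero. The restrained thermal strain is ε = αΔT = 12.8×10⁻⁶ × 47 = 601.6×10⁻⁶.
σ = EαΔT = 204×10³ × 12.8×10⁻⁶ × 47 = 122.7 MPa (tensile; the tube is trying to contract).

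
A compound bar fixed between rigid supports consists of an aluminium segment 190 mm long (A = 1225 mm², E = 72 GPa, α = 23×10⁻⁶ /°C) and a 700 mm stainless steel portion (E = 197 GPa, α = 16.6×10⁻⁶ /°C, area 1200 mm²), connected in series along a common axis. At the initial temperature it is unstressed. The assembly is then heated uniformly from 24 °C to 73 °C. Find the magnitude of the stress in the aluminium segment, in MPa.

With the walls removed the bar would change length by δ_free = Σ αᵢΔT Lᵢ = 23×10⁻⁶×49×190 + 16.6×10⁻⁶×49×700 = 0.7835 mm.
The walls prevent any net length change, so an axial force P (same in every segment) develops. Compatibility: P · Σ Lᵢ/(AᵢEᵢ) = δ_free.
The series flexibility is Σ Lᵢ/(AᵢEᵢ) = 190/(1225×72×10³) + 700/(1200×197×10³) = 5.115×10⁻⁶ mm/N.
So P = 0.7835 / 5.115×10⁻⁶ = 153.2 kN, compressive.
σ_{aluminium} = P / A = 153200 / 1225 = 125 MPa.

σ ≈ 125 MPa (compressive)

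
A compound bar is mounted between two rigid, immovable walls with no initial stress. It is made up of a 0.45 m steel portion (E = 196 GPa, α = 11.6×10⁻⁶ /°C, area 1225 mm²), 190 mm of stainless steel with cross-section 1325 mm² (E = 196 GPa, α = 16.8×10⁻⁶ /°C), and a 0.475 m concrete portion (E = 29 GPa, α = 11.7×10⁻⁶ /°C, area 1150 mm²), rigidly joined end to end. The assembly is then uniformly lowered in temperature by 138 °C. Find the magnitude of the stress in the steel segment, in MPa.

σ ≈ 93.4 MPa (tensile)

With the walls removed the bar would change length by δ_free = Σ αᵢΔT Lᵢ = 11.6×10⁻⁶×138×450 + 16.8×10⁻⁶×138×190 + 11.7×10⁻⁶×138×475 = 1.928 mm.
The rigid supports impose zero overall length change; the single axial force P common to all segments must satisfy P Σ Lᵢ/(AᵢEᵢ) = δ_free.
The series flexibility is Σ Lᵢ/(AᵢEᵢ) = 450/(1225×196×10³) + 190/(1325×196×10³) + 475/(1150×29×10³) = 1.685×10⁻⁵ mm/N.
So P = 1.928 / 1.685×10⁻⁵ = 114.4 kN, tensile.
σ_{steel} = P / A = 114400 / 1225 = 93.4 MPa.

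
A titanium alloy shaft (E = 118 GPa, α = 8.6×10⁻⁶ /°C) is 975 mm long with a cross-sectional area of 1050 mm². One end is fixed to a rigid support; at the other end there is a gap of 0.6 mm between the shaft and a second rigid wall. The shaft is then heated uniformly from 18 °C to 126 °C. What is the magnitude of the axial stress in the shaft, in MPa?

σ ≈ 37 MPa (compressive)

Free thermal elongation = αΔT L = 8.6×10⁻⁶ × 108 × 975 = 0.9056 mm.
The gap closes (δ_free > 0.6 mm) and the wall then resists a further 0.9056 − 0.6 = 0.3056 mm of expansion.
Compatibility: PL/(AE) = 0.3056 mm, so σ = P/A = E × (0.3056/975) = 36.98 MPa.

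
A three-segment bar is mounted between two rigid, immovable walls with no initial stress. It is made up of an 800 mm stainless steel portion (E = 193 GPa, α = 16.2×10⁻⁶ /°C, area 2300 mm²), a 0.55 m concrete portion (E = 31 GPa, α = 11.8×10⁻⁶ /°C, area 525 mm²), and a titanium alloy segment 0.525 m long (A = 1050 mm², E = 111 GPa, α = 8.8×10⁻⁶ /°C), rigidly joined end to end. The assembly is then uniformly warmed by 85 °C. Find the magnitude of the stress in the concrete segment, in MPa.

σ ≈ 97.2 MPa (compressive)

Free thermal expansion of the whole bar: Σ αᵢΔT Lᵢ = 16.2×10⁻⁶×85×800 + 11.8×10⁻⁶×85×550 + 8.8×10⁻⁶×85×525 = 2.046 mm.
The walls prevent any net length change, so an axial force P (same in every segment) develops. Compatibility: P · Σ Lᵢ/(AᵢEᵢ) = δ_free.
The series flexibility is Σ Lᵢ/(AᵢEᵢ) = 800/(2300×193×10³) + 550/(525×31×10³) + 525/(1050×111×10³) = 4.01×10⁻⁵ mm/N.
Hence P = δ_free / Σ(L/AE) = 2.046/4.01×10⁻⁵ = 51.02 kN (compressive).
σ_{concrete} = P / A = 51020 / 525 = 97.18 MPa.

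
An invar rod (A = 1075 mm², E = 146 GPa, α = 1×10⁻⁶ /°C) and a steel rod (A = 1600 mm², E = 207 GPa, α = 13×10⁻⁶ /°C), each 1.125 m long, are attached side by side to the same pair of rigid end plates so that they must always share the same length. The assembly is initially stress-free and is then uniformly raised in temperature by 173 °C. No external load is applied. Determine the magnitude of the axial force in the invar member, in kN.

Both members must finish at the same length. With the larger α, the steel tends to over-expand; the plates restrain it, putting the steel in compression and the invar in tension. With no external load the two internal forces are equal and opposite, magnitude P.
Equating the net (thermal + elastic) strains gives |α₁ − α₂|·ΔT = P·[1/(A₁E₁) + 1/(A₂E₂)].
|α₁ − α₂|·ΔT = 12×10⁻⁶ × 173 = 0.002076.
1/(A₁E₁) + 1/(A₂E₂) = 1/(1075×146×10³) + 1/(1600×207×10³) = 9.391×10⁻⁹ N⁻¹.
P = 0.002076 / 9.391×10⁻⁹ = 221100 N = 221.1 kN.

P ≈ 221 kN (tensile in the invar)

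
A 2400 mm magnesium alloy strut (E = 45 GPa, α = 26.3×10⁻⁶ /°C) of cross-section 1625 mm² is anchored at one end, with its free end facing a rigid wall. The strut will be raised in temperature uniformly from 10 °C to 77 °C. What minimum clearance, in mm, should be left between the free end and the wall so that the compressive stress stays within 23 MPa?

With no wall the strut would lengthen by αΔT L = 26.3×10⁻⁶ × 67 × 2400 = 4.229 mm.
A stress of 23 MPa corresponds to the wall pushing the strut back by σL/E = 23×2400/(45×10³) = 1.227 mm.
The gap must absorb the remainder: g_min = 4.229 − 1.227 = 3.002 mm.

g ≈ 3 mm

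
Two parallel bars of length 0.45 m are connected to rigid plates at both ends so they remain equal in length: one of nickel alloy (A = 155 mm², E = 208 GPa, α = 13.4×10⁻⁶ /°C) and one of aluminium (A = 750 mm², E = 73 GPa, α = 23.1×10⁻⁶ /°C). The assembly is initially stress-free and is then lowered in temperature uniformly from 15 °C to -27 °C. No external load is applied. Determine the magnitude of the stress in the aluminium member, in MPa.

σ ≈ 11 MPa (tensile)

Both members must finish at the same length. With the larger α, the aluminium tends to over-contract; the plates restrain it, putting the aluminium in tension and the nickel alloy in compression. With no external load the two internal forces are equal and opposite, magnitude P.
Equating the net (thermal + elastic) strains gives |α₁ − α₂|·ΔT = P·[1/(A₁E₁) + 1/(A₂E₂)].
|α₁ − α₂|·ΔT = 9.7×10⁻⁶ × 42 = 0.0004074.
1/(A₁E₁) + 1/(A₂E₂) = 1/(155×208×10³) + 1/(750×73×10³) = 4.928×10⁻⁸ N⁻¹.
P = 0.0004074 / 4.928×10⁻⁸ = 8267 N = 8.267 kN.
σ_{aluminium} = P/A₂ = 8267/750 = 11.02 MPa, tensile.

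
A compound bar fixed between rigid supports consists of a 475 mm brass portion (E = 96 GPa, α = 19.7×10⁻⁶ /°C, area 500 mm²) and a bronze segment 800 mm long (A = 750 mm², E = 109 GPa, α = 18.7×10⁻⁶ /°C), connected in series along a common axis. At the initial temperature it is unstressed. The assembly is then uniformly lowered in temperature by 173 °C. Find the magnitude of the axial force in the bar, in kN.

If the supports were absent, the total length change would be Σ αᵢΔT Lᵢ = 19.7×10⁻⁶×173×475 + 18.7×10⁻⁶×173×800 = 4.207 mm.
The walls prevent any net length change, so an axial force P (same in every segment) develops. Compatibility: P · Σ Lᵢ/(AᵢEᵢ) = δ_free.
Σ Lᵢ/(AᵢEᵢ) = 475/(500×96×10³) + 800/(750×109×10³) = 1.968×10⁻⁵ mm/N.
Hence P = δ_free / Σ(L/AE) = 4.207/1.968×10⁻⁵ = 213.7 kN (tensile).

P ≈ 214 kN (tensile)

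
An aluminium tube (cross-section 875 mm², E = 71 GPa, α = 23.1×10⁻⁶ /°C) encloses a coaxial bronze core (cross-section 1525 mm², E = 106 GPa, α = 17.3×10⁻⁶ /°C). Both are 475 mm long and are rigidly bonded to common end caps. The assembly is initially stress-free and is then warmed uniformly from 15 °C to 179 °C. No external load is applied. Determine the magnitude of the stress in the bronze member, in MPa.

σ ≈ 28 MPa (tensile)

Both members must finish at the same length. With the larger α, the aluminium tends to over-expand; the plates restrain it, putting the aluminium in compression and the bronze in tension. With no external load the two internal forces are equal and opposite, magnitude P.
Equating the net (thermal + elastic) strains gives |α₁ − α₂|·ΔT = P·[1/(A₁E₁) + 1/(A₂E₂)].
|α₁ − α₂|·ΔT = 5.8×10⁻⁶ × 164 = 0.0009512.
1/(A₁E₁) + 1/(A₂E₂) = 1/(875×71×10³) + 1/(1525×106×10³) = 2.228×10⁻⁸ N⁻¹.
P = 0.0009512 / 2.228×10⁻⁸ = 42690 N = 42.69 kN.
σ_{bronze} = P/A₂ = 42690/1525 = 27.99 MPa, tensile.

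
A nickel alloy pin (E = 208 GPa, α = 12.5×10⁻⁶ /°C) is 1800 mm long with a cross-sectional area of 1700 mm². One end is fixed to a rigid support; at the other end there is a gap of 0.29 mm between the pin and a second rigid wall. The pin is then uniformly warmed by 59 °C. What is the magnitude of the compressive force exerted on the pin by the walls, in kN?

P ≈ 204 kN

Free thermal elongation = αΔT L = 12.5×10⁻⁶ × 59 × 1800 = 1.327 mm.
This exceeds the 0.29 mm gap, so the wall pushes back. The portion of expansion that must be recovered elastically is δ_free − gap = 1.327 − 0.29 = 1.037 mm.
That suppressed elongation corresponds to σ = E·Δ/L = 208×10³ × 1.037/1800 = 119.9 MPa.
Force on the wall = σA = 119.9 × 1700 mm² = 203.8 kN.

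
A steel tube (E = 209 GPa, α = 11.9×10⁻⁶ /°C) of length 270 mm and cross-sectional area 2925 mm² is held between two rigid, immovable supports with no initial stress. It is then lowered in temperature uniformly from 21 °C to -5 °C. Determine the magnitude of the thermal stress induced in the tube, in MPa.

Because both ends are immovable the net strain is zero, and the suppressed thermal strain is αΔT = 11.9×10⁻⁶ × 26 = 309.4×10⁻⁶.
Hence σ = E·αΔT = 209×10³ × 309.4×10⁻⁶ = 64.66 MPa, tensile.

σ ≈ 64.7 MPa (tensile)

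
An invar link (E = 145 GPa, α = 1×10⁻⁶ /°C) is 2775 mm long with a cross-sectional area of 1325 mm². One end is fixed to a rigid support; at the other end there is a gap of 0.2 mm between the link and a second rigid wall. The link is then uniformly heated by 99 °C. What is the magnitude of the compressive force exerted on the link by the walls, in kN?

Free thermal elongation = αΔT L = 1×10⁻⁶ × 99 × 2775 = 0.2747 mm.
This exceeds the 0.2 mm gap, so the wall pushes back. The portion of expansion that must be recovered elastically is δ_free − gap = 0.2747 − 0.2 = 0.07472 mm.
So σ = E(δ_free − g)/L = 145×10³ × 0.07472/2775 = 3.905 MPa.
Force on the wall = σA = 3.905 × 1325 mm² = 5.174 kN.

P ≈ 5.17 kN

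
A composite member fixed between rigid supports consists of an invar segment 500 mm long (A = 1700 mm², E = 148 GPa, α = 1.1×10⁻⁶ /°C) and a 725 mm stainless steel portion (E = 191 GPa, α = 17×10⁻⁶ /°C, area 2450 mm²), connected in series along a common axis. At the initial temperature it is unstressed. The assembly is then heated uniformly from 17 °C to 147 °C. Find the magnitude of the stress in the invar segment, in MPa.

If the supports were absent, the total length change would be Σ αᵢΔT Lᵢ = 1.1×10⁻⁶×130×500 + 17×10⁻⁶×130×725 = 1.674 mm.
Since the ends are fixed, an axial force P builds up, equal in every segment, with P · Σ Lᵢ/(AᵢEᵢ) = δ_free.
Σ Lᵢ/(AᵢEᵢ) = 500/(1700×148×10³) + 725/(2450×191×10³) = 3.537×10⁻⁶ mm/N.
P = 1.674 / 3.537×10⁻⁶ = 473300 N = 473.3 kN, compressive.
σ_{invar} = P / A = 473300 / 1700 = 278.4 MPa.

σ ≈ 278 MPa (compressive)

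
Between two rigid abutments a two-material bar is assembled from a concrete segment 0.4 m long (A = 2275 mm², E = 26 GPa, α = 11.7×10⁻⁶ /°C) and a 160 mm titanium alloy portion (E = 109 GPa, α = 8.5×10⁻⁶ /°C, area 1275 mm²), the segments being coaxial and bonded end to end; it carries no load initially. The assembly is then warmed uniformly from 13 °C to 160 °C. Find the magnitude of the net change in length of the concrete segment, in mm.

With the walls removed the bar would change length by δ_free = Σ αᵢΔT Lᵢ = 11.7×10⁻⁶×147×400 + 8.5×10⁻⁶×147×160 = 0.8879 mm.
The rigid supports impose zero overall length change; the single axial force P common to all segments must satisfy P Σ Lᵢ/(AᵢEᵢ) = δ_free.
Σ Lᵢ/(AᵢEᵢ) = 400/(2275×26×10³) + 160/(1275×109×10³) = 7.914×10⁻⁶ mm/N.
P = 0.8879 / 7.914×10⁻⁶ = 112200 N = 112.2 kN, compressive.
For the concrete segment, free thermal change = 11.7×10⁻⁶×147×400 = 0.688 mm and elastic change from P = 112200×400/(2275×26×10³) = 0.7587 mm; these oppose, so the net change is 0.0708 mm (segment shortens).

|ΔL| ≈ 0.0708 mm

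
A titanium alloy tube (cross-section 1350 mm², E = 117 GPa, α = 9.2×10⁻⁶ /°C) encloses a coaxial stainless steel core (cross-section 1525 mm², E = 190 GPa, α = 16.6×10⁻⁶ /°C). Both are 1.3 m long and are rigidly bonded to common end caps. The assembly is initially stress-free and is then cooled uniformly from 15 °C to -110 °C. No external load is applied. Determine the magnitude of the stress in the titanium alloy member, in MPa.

σ ≈ 70 MPa (compressive)

Both members must finish at the same length. With the larger α, the stainless steel tends to over-contract; the plates restrain it, putting the stainless steel in tension and the titanium alloy in compression. With no external load the two internal forces are equal and opposite, magnitude P.
Setting the final lengths equal and cancelling L: (α₁ − α₂)ΔT = P/(A₁E₁) + P/(A₂E₂).
|α₁ − α₂|·ΔT = 7.4×10⁻⁶ × 125 = 0.000925.
1/(A₁E₁) + 1/(A₂E₂) = 1/(1350×117×10³) + 1/(1525×190×10³) = 9.782×10⁻⁹ N⁻¹.
P = 0.000925 / 9.782×10⁻⁹ = 94560 N = 94.56 kN.
σ_{titanium alloy} = P/A₁ = 94560/1350 = 70.04 MPa, compressive.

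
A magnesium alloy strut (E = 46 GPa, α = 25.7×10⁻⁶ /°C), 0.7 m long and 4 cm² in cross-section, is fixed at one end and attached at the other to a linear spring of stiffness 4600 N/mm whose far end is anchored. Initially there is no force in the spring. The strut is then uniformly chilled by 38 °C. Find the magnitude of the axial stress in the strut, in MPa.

Free thermal contraction: δ_free = αΔT L = 25.7×10⁻⁶ × 38 × 700 = 0.6836 mm.
Let P be the tensile force in the spring. The strut extends elastically by PL/(AE) and the spring stretches by P/k; together these equal δ_free.
So P = δ_free / [L/(AE) + 1/k] = 0.6836 / [ 700/(400×46×10³) + 1/(4600) ].
P = 0.6836 / 0.0002554 = 2676 N.
σ = P/A = 2676/400 = 6.691 MPa.

σ ≈ 6.69 MPa (tensile)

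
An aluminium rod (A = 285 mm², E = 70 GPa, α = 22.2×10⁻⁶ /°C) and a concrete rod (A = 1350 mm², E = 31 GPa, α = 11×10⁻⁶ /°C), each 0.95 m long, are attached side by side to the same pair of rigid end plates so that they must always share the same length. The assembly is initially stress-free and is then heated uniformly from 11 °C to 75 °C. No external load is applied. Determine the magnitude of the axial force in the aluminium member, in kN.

The aluminium has the larger α, so on heating it would change length more than the concrete if both were free. The rigid plates force a common final length, so the aluminium is put into compression and the concrete into tension, with equal and opposite forces P (no external load).
Setting the final lengths equal and cancelling L: (α₁ − α₂)ΔT = P/(A₁E₁) + P/(A₂E₂).
|α₁ − α₂|·ΔT = 11.2×10⁻⁶ × 64 = 0.0007168.
1/(A₁E₁) + 1/(A₂E₂) = 1/(285×70×10³) + 1/(1350×31×10³) = 7.402×10⁻⁸ N⁻¹.
P = 0.0007168 / 7.402×10⁻⁸ = 9684 N = 9.684 kN.

P ≈ 9.68 kN (compressive in the aluminium)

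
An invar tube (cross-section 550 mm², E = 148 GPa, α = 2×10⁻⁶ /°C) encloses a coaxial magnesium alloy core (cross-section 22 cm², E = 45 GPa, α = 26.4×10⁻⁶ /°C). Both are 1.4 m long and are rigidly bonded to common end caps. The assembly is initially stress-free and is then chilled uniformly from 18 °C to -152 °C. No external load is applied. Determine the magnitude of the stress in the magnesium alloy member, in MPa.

σ ≈ 84.2 MPa (tensile)

The magnesium alloy has the larger α, so on cooling it would change length more than the invar if both were free. The rigid plates force a common final length, so the magnesium alloy is put into tension and the invar into compression, with equal and opposite forces P (no external load).
Equating the net (thermal + elastic) strains gives |α₁ − α₂|·ΔT = P·[1/(A₁E₁) + 1/(A₂E₂)].
|α₁ − α₂|·ΔT = 24.4×10⁻⁶ × 170 = 0.004148.
1/(A₁E₁) + 1/(A₂E₂) = 1/(550×148×10³) + 1/(2200×45×10³) = 2.239×10⁻⁸ N⁻¹.
P = 0.004148 / 2.239×10⁻⁸ = 185300 N = 185.3 kN.
σ_{magnesium alloy} = P/A₂ = 185300/2200 = 84.22 MPa, tensile.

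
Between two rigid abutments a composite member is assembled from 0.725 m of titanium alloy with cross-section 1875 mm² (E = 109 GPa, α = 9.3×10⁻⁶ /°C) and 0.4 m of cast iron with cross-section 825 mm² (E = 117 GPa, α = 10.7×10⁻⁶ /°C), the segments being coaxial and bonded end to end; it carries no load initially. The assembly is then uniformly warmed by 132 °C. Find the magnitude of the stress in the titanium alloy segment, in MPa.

σ ≈ 101 MPa (compressive)

Free thermal expansion of the whole bar: Σ αᵢΔT Lᵢ = 9.3×10⁻⁶×132×725 + 10.7×10⁻⁶×132×400 = 1.455 mm.
The walls prevent any net length change, so an axial force P (same in every segment) develops. Compatibility: P · Σ Lᵢ/(AᵢEᵢ) = δ_free.
Σ Lᵢ/(AᵢEᵢ) = 725/(1875×109×10³) + 400/(825×117×10³) = 7.691×10⁻⁶ mm/N.
P = 1.455 / 7.691×10⁻⁶ = 189200 N = 189.2 kN, compressive.
σ_{titanium alloy} = P / A = 189200 / 1875 = 100.9 MPa.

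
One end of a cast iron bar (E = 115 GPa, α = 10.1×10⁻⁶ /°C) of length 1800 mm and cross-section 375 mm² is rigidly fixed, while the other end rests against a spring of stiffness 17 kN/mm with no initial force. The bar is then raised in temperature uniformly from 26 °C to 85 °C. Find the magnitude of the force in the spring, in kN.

P ≈ 10.7 kN

Free thermal expansion: δ_free = αΔT L = 10.1×10⁻⁶ × 59 × 1800 = 1.073 mm.
With a force P in the spring, the elastic change of the bar is PL/(AE) and that of the spring is P/k; compatibility requires their sum to equal δ_free.
So P = δ_free / [L/(AE) + 1/k] = 1.073 / [ 1800/(375×115×10³) + 1/(17×10³) ].
P = 1.073 / 0.0001006 = 10670 N.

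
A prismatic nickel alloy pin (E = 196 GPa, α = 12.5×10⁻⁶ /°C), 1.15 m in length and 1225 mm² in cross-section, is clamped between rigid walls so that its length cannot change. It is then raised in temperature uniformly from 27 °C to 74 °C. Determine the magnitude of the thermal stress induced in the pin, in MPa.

σ ≈ 115 MPa (compressive)

Because both ends are immovable the net strain is zero, and the suppressed thermal strain is αΔT = 12.5×10⁻⁶ × 47 = 587.5×10⁻⁶.
σ = EαΔT = 196×10³ × 12.5×10⁻⁶ × 47 = 115.1 MPa (compressive; the pin is trying to expand).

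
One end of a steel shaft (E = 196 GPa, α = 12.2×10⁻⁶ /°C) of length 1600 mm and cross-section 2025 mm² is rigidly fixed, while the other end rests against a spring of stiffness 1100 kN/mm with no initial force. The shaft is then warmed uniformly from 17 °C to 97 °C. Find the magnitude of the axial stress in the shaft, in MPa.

σ ≈ 156 MPa (compressive)

If the spring were absent the shaft would lengthen by αΔT L = 12.2×10⁻⁶ × 80 × 1600 = 1.562 mm.
Let P be the compressive force at the spring. The shaft shortens elastically by PL/(AE) and the spring compresses by P/k; together these equal δ_free.
So P = δ_free / [L/(AE) + 1/k] = 1.562 / [ 1600/(2025×196×10³) + 1/(1100×10³) ].
P = 1.562 / 4.94×10⁻⁶ = 316100 N.
σ = P/A = 316100/2025 = 156.1 MPa.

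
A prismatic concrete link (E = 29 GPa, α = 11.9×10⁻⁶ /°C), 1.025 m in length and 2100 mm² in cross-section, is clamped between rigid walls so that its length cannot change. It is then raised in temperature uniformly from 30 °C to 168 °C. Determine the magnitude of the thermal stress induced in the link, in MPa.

The supports are rigid, so the total axial strain is zero. The restrained thermal strain is ε = αΔT = 11.9×10⁻⁶ × 138 = 1642.2×10⁻⁶.
Hence σ = E·αΔT = 29×10³ × 1642.2×10⁻⁶ = 47.62 MPa, compressive.

σ ≈ 47.6 MPa (compressive)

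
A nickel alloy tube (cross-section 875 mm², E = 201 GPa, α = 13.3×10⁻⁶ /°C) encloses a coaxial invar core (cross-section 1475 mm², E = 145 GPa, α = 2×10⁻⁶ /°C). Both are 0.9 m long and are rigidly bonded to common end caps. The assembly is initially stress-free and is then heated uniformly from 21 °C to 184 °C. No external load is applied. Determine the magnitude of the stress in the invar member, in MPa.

Equilibrium of a rigid end plate with no external load gives equal and opposite internal forces ±P in the two members. Since α_{nickel alloy} > α_{invar}, heating drives the nickel alloy into compression and the invar into tension.
Equating the net (thermal + elastic) strains gives |α₁ − α₂|·ΔT = P·[1/(A₁E₁) + 1/(A₂E₂)].
|α₁ − α₂|·ΔT = 11.3×10⁻⁶ × 163 = 0.001842.
1/(A₁E₁) + 1/(A₂E₂) = 1/(875×201×10³) + 1/(1475×145×10³) = 1.036×10⁻⁸ N⁻¹.
P = 0.001842 / 1.036×10⁻⁸ = 177800 N = 177.8 kN.
σ_{invar} = P/A₂ = 177800/1475 = 120.5 MPa, tensile.

σ ≈ 121 MPa (tensile)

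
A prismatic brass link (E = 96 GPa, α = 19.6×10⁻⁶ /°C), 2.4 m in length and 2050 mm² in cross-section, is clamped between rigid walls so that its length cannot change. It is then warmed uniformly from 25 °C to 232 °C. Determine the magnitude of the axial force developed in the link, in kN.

With zero net strain, σ = E·αΔT = 96 GPa × 19.6×10⁻⁶ × 207 = 389.5 MPa.
P = AEαΔT = 2050 × 96×10³ × 19.6×10⁻⁶ × 207 = 798.5 kN (compressive).

P ≈ 798 kN (compressive)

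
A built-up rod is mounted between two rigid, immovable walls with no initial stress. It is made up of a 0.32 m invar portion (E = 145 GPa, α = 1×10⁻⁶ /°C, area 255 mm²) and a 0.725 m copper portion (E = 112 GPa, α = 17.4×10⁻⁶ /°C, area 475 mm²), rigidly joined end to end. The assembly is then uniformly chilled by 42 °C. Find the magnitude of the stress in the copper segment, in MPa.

If the supports were absent, the total length change would be Σ αᵢΔT Lᵢ = 1×10⁻⁶×42×320 + 17.4×10⁻⁶×42×725 = 0.5433 mm.
Since the ends are fixed, an axial force P builds up, equal in every segment, with P · Σ Lᵢ/(AᵢEᵢ) = δ_free.
Σ Lᵢ/(AᵢEᵢ) = 320/(255×145×10³) + 725/(475×112×10³) = 2.228×10⁻⁵ mm/N.
P = 0.5433 / 2.228×10⁻⁵ = 24380 N = 24.38 kN, tensile.
σ_{copper} = P / A = 24380 / 475 = 51.33 MPa.

σ ≈ 51.3 MPa (tensile)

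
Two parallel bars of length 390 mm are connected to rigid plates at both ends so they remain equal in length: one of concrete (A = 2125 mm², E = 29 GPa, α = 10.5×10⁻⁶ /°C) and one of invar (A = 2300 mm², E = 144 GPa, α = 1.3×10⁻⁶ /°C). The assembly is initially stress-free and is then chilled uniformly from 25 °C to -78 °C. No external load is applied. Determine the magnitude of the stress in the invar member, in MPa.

σ ≈ 21.4 MPa (compressive)

Both members must finish at the same length. With the larger α, the concrete tends to over-contract; the plates restrain it, putting the concrete in tension and the invar in compression. With no external load the two internal forces are equal and opposite, magnitude P.
Compatibility of the two members (thermal + elastic change equal): (α₁ − α₂)ΔT = P·[1/(A₁E₁) + 1/(A₂E₂)].
|α₁ − α₂|·ΔT = 9.2×10⁻⁶ × 103 = 0.0009476.
1/(A₁E₁) + 1/(A₂E₂) = 1/(2125×29×10³) + 1/(2300×144×10³) = 1.925×10⁻⁸ N⁻¹.
P = 0.0009476 / 1.925×10⁻⁸ = 49230 N = 49.23 kN.
σ_{invar} = P/A₂ = 49230/2300 = 21.41 MPa, compressive.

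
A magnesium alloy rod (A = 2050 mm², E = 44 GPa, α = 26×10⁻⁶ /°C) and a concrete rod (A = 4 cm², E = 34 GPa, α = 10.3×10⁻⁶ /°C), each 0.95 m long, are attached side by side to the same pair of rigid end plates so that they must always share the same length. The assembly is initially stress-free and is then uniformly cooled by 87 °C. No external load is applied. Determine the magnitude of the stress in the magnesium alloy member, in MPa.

The magnesium alloy has the larger α, so on cooling it would change length more than the concrete if both were free. The rigid plates force a common final length, so the magnesium alloy is put into tension and the concrete into compression, with equal and opposite forces P (no external load).
Setting the final lengths equal and cancelling L: (α₁ − α₂)ΔT = P/(A₁E₁) + P/(A₂E₂).
|α₁ − α₂|·ΔT = 15.7×10⁻⁶ × 87 = 0.001366.
1/(A₁E₁) + 1/(A₂E₂) = 1/(2050×44×10³) + 1/(400×34×10³) = 8.462×10⁻⁸ N⁻¹.
P = 0.001366 / 8.462×10⁻⁸ = 16140 N = 16.14 kN.
σ_{magnesium alloy} = P/A₁ = 16140/2050 = 7.874 MPa, tensile.

σ ≈ 7.87 MPa (tensile)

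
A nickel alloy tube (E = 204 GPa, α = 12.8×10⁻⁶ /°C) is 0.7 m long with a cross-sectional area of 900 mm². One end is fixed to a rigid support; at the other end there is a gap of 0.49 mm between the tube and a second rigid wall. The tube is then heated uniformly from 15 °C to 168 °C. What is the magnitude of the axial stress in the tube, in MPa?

σ ≈ 257 MPa (compressive)

Free thermal elongation = αΔT L = 12.8×10⁻⁶ × 153 × 700 = 1.371 mm.
After closing the 0.49 mm clearance, 1.371 − 0.49 = 0.8809 mm of expansion remains to be suppressed by the wall.
So σ = E(δ_free − g)/L = 204×10³ × 0.8809/700 = 256.7 MPa.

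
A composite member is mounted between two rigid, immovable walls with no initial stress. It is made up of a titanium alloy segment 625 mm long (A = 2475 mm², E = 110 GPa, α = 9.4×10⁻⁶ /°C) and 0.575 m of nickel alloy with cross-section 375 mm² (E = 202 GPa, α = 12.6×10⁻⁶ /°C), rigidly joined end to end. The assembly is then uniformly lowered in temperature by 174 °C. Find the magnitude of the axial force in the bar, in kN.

With the walls removed the bar would change length by δ_free = Σ αᵢΔT Lᵢ = 9.4×10⁻⁶×174×625 + 12.6×10⁻⁶×174×575 = 2.283 mm.
Since the ends are fixed, an axial force P builds up, equal in every segment, with P · Σ Lᵢ/(AᵢEᵢ) = δ_free.
Σ Lᵢ/(AᵢEᵢ) = 625/(2475×110×10³) + 575/(375×202×10³) = 9.886×10⁻⁶ mm/N.
So P = 2.283 / 9.886×10⁻⁶ = 230.9 kN, tensile.

P ≈ 231 kN (tensile)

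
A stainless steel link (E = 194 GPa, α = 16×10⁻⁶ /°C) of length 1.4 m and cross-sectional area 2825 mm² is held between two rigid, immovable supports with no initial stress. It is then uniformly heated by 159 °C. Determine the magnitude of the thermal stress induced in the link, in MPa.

σ ≈ 494 MPa (compressive)

Because both ends are immovable the net strain is zero, and the suppressed thermal strain is αΔT = 16×10⁻⁶ × 159 = 2544×10⁻⁶.
The stress required to suppress this strain is σ = Eε = 194×10³ × 2544×10⁻⁶ = 493.5 MPa, compressive since the link is trying to expand.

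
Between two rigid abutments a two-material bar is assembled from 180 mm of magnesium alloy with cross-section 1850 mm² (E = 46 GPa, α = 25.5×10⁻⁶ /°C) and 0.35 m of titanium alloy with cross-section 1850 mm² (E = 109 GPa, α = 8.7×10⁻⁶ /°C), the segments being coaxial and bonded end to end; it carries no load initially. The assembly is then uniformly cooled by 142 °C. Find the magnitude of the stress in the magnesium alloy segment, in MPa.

Free thermal contraction of the whole bar: Σ αᵢΔT Lᵢ = 25.5×10⁻⁶×142×180 + 8.7×10⁻⁶×142×350 = 1.084 mm.
The rigid supports impose zero overall length change; the single axial force P common to all segments must satisfy P Σ Lᵢ/(AᵢEᵢ) = δ_free.
The series flexibility is Σ Lᵢ/(AᵢEᵢ) = 180/(1850×46×10³) + 350/(1850×109×10³) = 3.851×10⁻⁶ mm/N.
So P = 1.084 / 3.851×10⁻⁶ = 281.5 kN, tensile.
σ_{magnesium alloy} = P / A = 281500 / 1850 = 152.2 MPa.

σ ≈ 152 MPa (tensile)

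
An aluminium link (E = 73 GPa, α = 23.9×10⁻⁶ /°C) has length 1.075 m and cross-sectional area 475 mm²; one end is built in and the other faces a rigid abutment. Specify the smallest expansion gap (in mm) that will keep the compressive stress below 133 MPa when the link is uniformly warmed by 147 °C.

g ≈ 1.82 mm

With no wall the link would lengthen by αΔT L = 23.9×10⁻⁶ × 147 × 1075 = 3.777 mm.
At the allowable stress the elastic shortening the wall may impose is σL/E = 133 × 1075 / (73×10³) = 1.959 mm.
The gap must absorb the remainder: g_min = 3.777 − 1.959 = 1.818 mm.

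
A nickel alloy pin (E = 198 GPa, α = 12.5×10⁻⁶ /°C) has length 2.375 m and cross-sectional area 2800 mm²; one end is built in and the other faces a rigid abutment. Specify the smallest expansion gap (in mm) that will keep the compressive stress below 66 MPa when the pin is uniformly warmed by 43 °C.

g ≈ 0.485 mm

Free expansion if unrestrained: δ_free = αΔT L = 12.5×10⁻⁶ × 43 × 2375 = 1.277 mm.
At the allowable stress the elastic shortening the wall may impose is σL/E = 66 × 2375 / (198×10³) = 0.7917 mm.
The gap must absorb the remainder: g_min = 1.277 − 0.7917 = 0.4849 mm.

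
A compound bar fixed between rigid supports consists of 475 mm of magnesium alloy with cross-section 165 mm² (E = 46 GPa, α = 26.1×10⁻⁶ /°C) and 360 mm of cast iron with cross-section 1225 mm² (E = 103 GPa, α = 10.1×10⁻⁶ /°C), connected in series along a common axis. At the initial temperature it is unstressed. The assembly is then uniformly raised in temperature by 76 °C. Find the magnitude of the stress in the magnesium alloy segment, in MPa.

σ ≈ 113 MPa (compressive)

If the supports were absent, the total length change would be Σ αᵢΔT Lᵢ = 26.1×10⁻⁶×76×475 + 10.1×10⁻⁶×76×360 = 1.219 mm.
The rigid supports impose zero overall length change; the single axial force P common to all segments must satisfy P Σ Lᵢ/(AᵢEᵢ) = δ_free.
The series flexibility is Σ Lᵢ/(AᵢEᵢ) = 475/(165×46×10³) + 360/(1225×103×10³) = 6.544×10⁻⁵ mm/N.
So P = 1.219 / 6.544×10⁻⁵ = 18.62 kN, compressive.
σ_{magnesium alloy} = P / A = 18620 / 165 = 112.9 MPa.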